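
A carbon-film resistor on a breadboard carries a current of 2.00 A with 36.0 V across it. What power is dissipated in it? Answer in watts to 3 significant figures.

72.0 W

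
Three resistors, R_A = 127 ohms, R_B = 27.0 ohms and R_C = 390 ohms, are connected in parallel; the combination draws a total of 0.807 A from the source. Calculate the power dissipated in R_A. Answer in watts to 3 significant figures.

The branches share the same voltage, but only the total current is given — find V from the equivalent resistance first.
1/R_eq = 1/127 + 1/27.0 + 1/390 ⇒ R_eq = 21.06 Ω
V = I_total × R_eq = 0.8070 × 21.06 = 17.00 V
P_R_A = V² / R_A = (17.00)² / 127 = 2.275 W

2.28 W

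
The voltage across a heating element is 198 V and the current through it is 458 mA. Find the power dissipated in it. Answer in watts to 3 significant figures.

With V and I both given, power follows immediately from P = V I.
P = 198 V × 0.4580 A = 90.68 W

90.7 W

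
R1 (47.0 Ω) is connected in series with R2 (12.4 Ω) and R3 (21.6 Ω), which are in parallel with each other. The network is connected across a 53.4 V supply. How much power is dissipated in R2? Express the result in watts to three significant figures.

Reduce the parallel pair to R_p first; the network is then a simple series string.
R_p = (12.4×21.6)/(12.4+21.6) = 7.878 Ω
R_total = 47.0 + 7.878 = 54.88 Ω
I = V / R_total = 53.4 / 54.88 = 0.9731 A
Voltage across the parallel pair: V_p = I × R_p = 0.9731 × 7.878 = 7.666 V
R2 is across V_p, so use P = V²/R for that branch.
P_R2 = (7.666)² / 12.4 = 4.739 W

4.74 W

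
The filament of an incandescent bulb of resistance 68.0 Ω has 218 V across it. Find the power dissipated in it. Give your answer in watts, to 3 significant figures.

We know the drop across the element and its resistance — P = V²/R, one step.
P = (218 V)² / 68.0 Ω = 698.9 W

699 W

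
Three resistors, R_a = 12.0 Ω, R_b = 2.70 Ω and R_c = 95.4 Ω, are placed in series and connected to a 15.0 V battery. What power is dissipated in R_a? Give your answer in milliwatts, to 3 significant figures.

The current is common to all series resistors; compute it, then apply P = I²R for the target.
R_total = 12.0 + 2.70 + 95.4 = 110.1 Ω
I = V / R_total = 15.0 / 110.1 = 0.1362 A
P_R_a = I² × R_a = (0.1362)² × 12.0 = 0.2227 W

223 mW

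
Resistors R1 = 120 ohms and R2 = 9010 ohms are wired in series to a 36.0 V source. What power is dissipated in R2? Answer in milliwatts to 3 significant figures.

140 mW

The current is common to all series resistors; compute it, then apply P = I²R for the target.
R_total = 120 + 9010 = 9130 Ω
I = V / R_total = 36.0 / 9130 = 0.003943 A
P_R2 = I² × R2 = (0.003943)² × 9010 = 0.1401 W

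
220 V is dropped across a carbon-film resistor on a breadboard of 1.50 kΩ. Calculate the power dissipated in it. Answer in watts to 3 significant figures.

32.3 W

Voltage and resistance are given, so P = V²/R is the one-step route.
P = (220 V)² / 1500 Ω = 32.27 W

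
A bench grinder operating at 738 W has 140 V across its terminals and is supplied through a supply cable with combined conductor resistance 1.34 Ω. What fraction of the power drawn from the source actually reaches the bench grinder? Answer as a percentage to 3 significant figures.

I = P / V = 738 / 140 = 5.271 A through the supply cable.
P_line = I² R_line = (5.271)² × 1.34 = 37.24 W
P_source = P_load + P_line = 738.0 + 37.24 = 775.2 W
η = P_load / P_source = 738.0 / 775.2 = 0.9520

95.2 %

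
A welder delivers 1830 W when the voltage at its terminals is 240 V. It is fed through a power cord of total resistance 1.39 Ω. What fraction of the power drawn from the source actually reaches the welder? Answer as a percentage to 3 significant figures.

I = P / V = 1830 / 240 = 7.625 A through the power cord.
P_line = I² R_line = (7.625)² × 1.39 = 80.82 W
P_source = P_load + P_line = 1830 + 80.82 = 1911 W
η = P_load / P_source = 1830 / 1911 = 0.9577

95.8 %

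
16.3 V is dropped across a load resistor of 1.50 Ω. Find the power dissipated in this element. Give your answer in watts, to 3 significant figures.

V and R are stated; P = V²/R avoids computing the current.
P = (16.3 V)² / 1.50 Ω = 177.1 W

177 W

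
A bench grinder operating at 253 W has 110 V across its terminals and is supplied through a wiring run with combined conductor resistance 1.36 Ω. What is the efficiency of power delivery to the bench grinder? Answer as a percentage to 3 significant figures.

I = P / V = 253 / 110 = 2.300 A through the wiring run.
P_line = I² R_line = (2.300)² × 1.36 = 7.194 W
P_source = P_load + P_line = 253.0 + 7.194 = 260.2 W
η = P_load / P_source = 253.0 / 260.2 = 0.9723

97.2 %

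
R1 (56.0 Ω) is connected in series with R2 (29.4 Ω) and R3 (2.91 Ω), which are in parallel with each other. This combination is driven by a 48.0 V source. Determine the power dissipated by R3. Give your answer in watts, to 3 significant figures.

1.61 W

Collapse R2‖R3 to a single equivalent, reducing the network to two series elements.
R_p = (29.4×2.91)/(29.4+2.91) = 2.648 Ω
R_total = 56.0 + 2.648 = 58.65 Ω
I = V / R_total = 48.0 / 58.65 = 0.8184 A
Voltage across the parallel pair: V_p = I × R_p = 0.8184 × 2.648 = 2.167 V
R3 is across V_p, so use P = V²/R for that branch.
P_R3 = (2.167)² / 2.91 = 1.614 W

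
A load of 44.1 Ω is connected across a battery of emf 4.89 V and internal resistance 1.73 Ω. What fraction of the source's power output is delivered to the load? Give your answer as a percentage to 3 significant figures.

η = P_load/(P_load+P_int) = I²R/(I²R+I²r) = R/(R+r) — the I² cancels for series elements.
η = R / (R + r) = 44.1 / (44.1 + 1.73) = 0.9623

96.2 %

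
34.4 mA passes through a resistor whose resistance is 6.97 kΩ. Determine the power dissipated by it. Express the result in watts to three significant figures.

8.25 W

Knowing I and R, the power is just I²R — no need to find V first.
P = (0.03440 A)² × 6970 Ω = 8.248 W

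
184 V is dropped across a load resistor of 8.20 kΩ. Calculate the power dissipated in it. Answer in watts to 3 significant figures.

Voltage and resistance are given, so P = V²/R is the one-step route.
P = (184 V)² / 8200 Ω = 4.129 W

4.13 W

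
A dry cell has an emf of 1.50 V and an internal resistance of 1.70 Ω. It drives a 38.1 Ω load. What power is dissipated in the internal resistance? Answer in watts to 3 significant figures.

r is in series with the load, so it carries the full circuit current — the loss in it is I²r.
I = ε / (r + R) = 1.50 / (1.70 + 38.1) = 0.03769 A
P_int = I² r = (0.03769)² × 1.70 = 0.002415 W

0.00241 W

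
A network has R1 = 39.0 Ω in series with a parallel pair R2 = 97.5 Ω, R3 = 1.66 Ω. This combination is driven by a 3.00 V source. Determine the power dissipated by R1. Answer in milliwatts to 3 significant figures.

Replace R2 and R3 with their parallel equivalent so the circuit becomes R1 in series with R_p.
R_p = (97.5×1.66)/(97.5+1.66) = 1.632 Ω
R_total = 39.0 + 1.632 = 40.63 Ω
I = V / R_total = 3.00 / 40.63 = 0.07383 A
R1 is in the main series path, so its power is I²R1.
P_R1 = (0.07383)² × 39.0 = 0.2126 W

213 mW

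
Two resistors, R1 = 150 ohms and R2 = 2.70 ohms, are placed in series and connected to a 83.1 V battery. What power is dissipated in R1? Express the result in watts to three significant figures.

44.4 W

In a series string the same current flows through every resistor — find that current, then P = I²R for the one we want.
R_total = 150 + 2.70 = 152.7 Ω
I = V / R_total = 83.1 / 152.7 = 0.5442 A
P_R1 = I² × R1 = (0.5442)² × 150 = 44.42 W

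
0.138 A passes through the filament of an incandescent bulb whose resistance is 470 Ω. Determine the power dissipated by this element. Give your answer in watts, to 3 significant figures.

8.95 W

With I and R stated, P = I²R applies in one step.
P = (0.1380 A)² × 470 Ω = 8.951 W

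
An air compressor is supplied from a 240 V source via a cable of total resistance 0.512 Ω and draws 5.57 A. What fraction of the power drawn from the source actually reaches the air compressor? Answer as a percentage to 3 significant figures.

98.8 %

The cable carries the full 5.57 A.
P_line = I² R_line = (5.570)² × 0.512 = 15.88 W
P_source = V I = 240 × 5.570 = 1337 W; P_load = 1321 W
η = P_load / P_source = 1321 / 1337 = 0.9881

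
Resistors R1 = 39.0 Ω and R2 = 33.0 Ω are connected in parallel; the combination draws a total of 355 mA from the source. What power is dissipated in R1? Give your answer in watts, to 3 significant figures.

1.03 W

The branches share the same voltage, but only the total current is given — find V from the equivalent resistance first.
1/R_eq = 1/39.0 + 1/33.0 ⇒ R_eq = 17.88 Ω
V = I_total × R_eq = 0.3550 × 17.88 = 6.346 V
P_R1 = V² / R1 = (6.346)² / 39.0 = 1.032 W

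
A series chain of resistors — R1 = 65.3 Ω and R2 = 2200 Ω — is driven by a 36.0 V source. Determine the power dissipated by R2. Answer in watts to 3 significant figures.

Since the resistors are in series they all carry the loop current I = V/R_total; the power in any one is I²R.
R_total = 65.3 + 2200 = 2265 Ω
I = V / R_total = 36.0 / 2265 = 0.01589 A
P_R2 = I² × R2 = (0.01589)² × 2200 = 0.5556 W

0.556 W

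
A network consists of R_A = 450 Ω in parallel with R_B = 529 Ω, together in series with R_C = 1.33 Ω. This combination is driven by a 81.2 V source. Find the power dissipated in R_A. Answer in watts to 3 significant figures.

14.5 W

First find R_p for the parallel pair, then treat R_p + R_C as a series loop.
R_p = (450×529)/(450+529) = 243.2 Ω
R_total = R_p + 1.33 = 243.2 + 1.33 = 244.5 Ω
I = V / R_total = 81.2 / 244.5 = 0.3321 A
Voltage across the parallel pair: V_p = I × R_p = 0.3321 × 243.2 = 80.76 V
Use P = V²/R for R_A with V = V_p.
P_R_A = (80.76)² / 450 = 14.49 W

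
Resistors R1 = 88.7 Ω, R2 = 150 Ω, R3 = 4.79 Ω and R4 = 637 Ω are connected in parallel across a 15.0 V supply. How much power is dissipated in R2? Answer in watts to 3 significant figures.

Each parallel branch sees the full supply voltage, so P = V²/R applies directly to the target branch.
P_R2 = V² / R2 = (15.0)² / 150 Ω = 1.500 W

1.50 W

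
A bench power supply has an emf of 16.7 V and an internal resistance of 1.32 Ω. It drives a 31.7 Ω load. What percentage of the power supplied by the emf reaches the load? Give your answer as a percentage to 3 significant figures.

96.0 %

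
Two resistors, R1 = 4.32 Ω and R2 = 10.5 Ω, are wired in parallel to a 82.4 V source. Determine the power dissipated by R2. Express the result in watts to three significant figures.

647 W

Each parallel branch sees the full supply voltage, so P = V²/R applies directly to the target branch.
P_R2 = V² / R2 = (82.4)² / 10.5 Ω = 646.6 W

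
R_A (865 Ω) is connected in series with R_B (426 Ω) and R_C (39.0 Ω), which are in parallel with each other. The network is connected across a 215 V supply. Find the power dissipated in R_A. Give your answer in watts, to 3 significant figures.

49.3 W

Reduce the parallel pair to R_p first; the network is then a simple series string.
R_p = (426×39.0)/(426+39.0) = 35.73 Ω
R_total = 865 + 35.73 = 900.7 Ω
I = V / R_total = 215 / 900.7 = 0.2387 A
All the current flows through R_A; use P = I²R.
P_R_A = (0.2387)² × 865 = 49.28 W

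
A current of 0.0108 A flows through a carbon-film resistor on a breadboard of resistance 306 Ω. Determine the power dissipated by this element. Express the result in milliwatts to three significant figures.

35.7 mW

With I and R stated, P = I²R applies in one step.
P = (0.01080 A)² × 306 Ω = 0.03569 W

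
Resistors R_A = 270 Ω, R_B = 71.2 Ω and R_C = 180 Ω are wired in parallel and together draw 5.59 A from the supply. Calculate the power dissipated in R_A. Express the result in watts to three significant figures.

213 W

Parallel branches share V, not I — compute V via R_eq, then use V²/R for the target branch.
1/R_eq = 1/270 + 1/71.2 + 1/180 ⇒ R_eq = 42.91 Ω
V = I_total × R_eq = 5.590 × 42.91 = 239.9 V
P_R_A = V² / R_A = (239.9)² / 270 = 213.1 W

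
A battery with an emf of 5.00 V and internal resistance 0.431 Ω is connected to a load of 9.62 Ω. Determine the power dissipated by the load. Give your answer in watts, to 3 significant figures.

The internal resistance and the load are in series, so the same I flows through both; get I from ε/(r+R), then I²R for the load.
I = ε / (r + R) = 5.00 / (0.431 + 9.62) = 0.4975 A
P_load = I² R = (0.4975)² × 9.62 = 2.381 W

2.38 W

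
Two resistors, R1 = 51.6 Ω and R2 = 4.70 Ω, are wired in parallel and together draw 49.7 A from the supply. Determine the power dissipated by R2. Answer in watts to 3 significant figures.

9750 W

Only the total current is stated, so first find the parallel equivalent to get the voltage across the combination.
1/R_eq = 1/51.6 + 1/4.70 ⇒ R_eq = 4.308 Ω
V = I_total × R_eq = 49.70 × 4.308 = 214.1 V
P_R2 = V² / R2 = (214.1)² / 4.70 = 9752 W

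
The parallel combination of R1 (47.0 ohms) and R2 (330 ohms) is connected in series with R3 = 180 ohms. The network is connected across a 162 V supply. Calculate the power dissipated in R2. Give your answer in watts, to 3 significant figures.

Collapse the R1‖R2 pair into one equivalent R_p; then R_p and R3 form a series string.
R_p = (47.0×330)/(47.0+330) = 41.14 Ω
R_total = R_p + 180 = 41.14 + 180 = 221.1 Ω
I = V / R_total = 162 / 221.1 = 0.7326 A
Voltage across the parallel pair: V_p = I × R_p = 0.7326 × 41.14 = 30.14 V
Use P = V²/R for R2 with V = V_p.
P_R2 = (30.14)² / 330 = 2.752 W

2.75 W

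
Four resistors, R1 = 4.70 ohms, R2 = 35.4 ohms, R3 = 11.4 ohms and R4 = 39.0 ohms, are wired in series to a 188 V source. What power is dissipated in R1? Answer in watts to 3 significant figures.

20.3 W

Series elements share the same current, so find I first, then use P = I²R.
R_total = 4.70 + 35.4 + 11.4 + 39.0 = 90.50 Ω
I = V / R_total = 188 / 90.50 = 2.077 A
P_R1 = I² × R1 = (2.077)² × 4.70 = 20.28 W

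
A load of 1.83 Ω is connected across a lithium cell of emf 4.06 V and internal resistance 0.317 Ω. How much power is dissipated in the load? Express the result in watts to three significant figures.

Load and internal resistance form a series loop — compute the loop current, then the load power via I²R.
I = ε / (r + R) = 4.06 / (0.317 + 1.83) = 1.891 A
P_load = I² R = (1.891)² × 1.83 = 6.544 W

6.54 W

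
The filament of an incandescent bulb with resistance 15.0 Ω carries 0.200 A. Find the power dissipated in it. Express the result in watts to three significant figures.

Current and resistance are given, so P = I²R is the direct form.
P = (0.2000 A)² × 15.0 Ω = 0.6000 W

0.600 W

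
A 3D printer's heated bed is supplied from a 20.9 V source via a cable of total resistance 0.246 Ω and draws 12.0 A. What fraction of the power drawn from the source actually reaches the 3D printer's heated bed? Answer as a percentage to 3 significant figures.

The cable carries the full 12.0 A.
P_line = I² R_line = (12.00)² × 0.246 = 35.42 W
P_source = V I = 20.9 × 12.00 = 250.8 W; P_load = 215.4 W
η = P_load / P_source = 215.4 / 250.8 = 0.8588

85.9 %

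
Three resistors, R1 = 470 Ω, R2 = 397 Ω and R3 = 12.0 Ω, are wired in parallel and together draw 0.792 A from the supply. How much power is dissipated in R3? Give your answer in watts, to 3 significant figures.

Parallel branches share V, not I — compute V via R_eq, then use V²/R for the target branch.
1/R_eq = 1/470 + 1/397 + 1/12.0 ⇒ R_eq = 11.37 Ω
V = I_total × R_eq = 0.7920 × 11.37 = 9.002 V
P_R3 = V² / R3 = (9.002)² / 12.0 = 6.753 W

6.75 W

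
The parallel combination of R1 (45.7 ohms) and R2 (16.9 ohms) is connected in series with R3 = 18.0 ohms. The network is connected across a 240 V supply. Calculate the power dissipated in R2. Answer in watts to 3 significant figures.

Collapse the R1‖R2 pair into one equivalent R_p; then R_p and R3 form a series string.
R_p = (45.7×16.9)/(45.7+16.9) = 12.34 Ω
R_total = R_p + 18.0 = 12.34 + 18.0 = 30.34 Ω
I = V / R_total = 240 / 30.34 = 7.911 A
Voltage across the parallel pair: V_p = I × R_p = 7.911 × 12.34 = 97.60 V
R2 sits across V_p; its power is V_p²/R.
P_R2 = (97.60)² / 16.9 = 563.7 W

564 W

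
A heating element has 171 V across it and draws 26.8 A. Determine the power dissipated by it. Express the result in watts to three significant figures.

4580 W

With V and I both given, power follows immediately from P = V I.
P = 171 V × 26.80 A = 4583 W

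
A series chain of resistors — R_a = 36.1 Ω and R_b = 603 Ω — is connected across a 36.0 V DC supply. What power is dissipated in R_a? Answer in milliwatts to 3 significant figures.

115 mW

Series elements share the same current, so find I first, then use P = I²R.
R_total = 36.1 + 603 = 639.1 Ω
I = V / R_total = 36.0 / 639.1 = 0.05633 A
P_R_a = I² × R_a = (0.05633)² × 36.1 = 0.1145 W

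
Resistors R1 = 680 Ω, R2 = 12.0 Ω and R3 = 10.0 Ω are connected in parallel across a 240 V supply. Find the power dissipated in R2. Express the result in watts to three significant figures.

4800 W

The supply voltage appears across each parallel branch — just use P = V²/R2.
P_R2 = V² / R2 = (240)² / 12.0 Ω = 4800 W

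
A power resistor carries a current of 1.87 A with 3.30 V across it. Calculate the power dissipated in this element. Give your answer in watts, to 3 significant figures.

With V and I both given, power follows immediately from P = V I.
P = 3.30 V × 1.870 A = 6.171 W

6.17 W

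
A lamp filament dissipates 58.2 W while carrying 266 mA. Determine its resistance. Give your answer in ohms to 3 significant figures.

823 Ω

Inverting the appropriate power form: R = P / I².
R = 58.2 / (0.2660)² = 822.5 Ω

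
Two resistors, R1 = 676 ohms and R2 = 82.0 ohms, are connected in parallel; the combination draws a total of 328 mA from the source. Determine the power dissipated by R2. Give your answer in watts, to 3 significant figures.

Only the total current is stated, so first find the parallel equivalent to get the voltage across the combination.
1/R_eq = 1/676 + 1/82.0 ⇒ R_eq = 73.13 Ω
V = I_total × R_eq = 0.3280 × 73.13 = 23.99 V
P_R2 = V² / R2 = (23.99)² / 82.0 = 7.016 W

7.02 W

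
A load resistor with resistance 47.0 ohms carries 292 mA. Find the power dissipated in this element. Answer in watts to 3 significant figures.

4.01 W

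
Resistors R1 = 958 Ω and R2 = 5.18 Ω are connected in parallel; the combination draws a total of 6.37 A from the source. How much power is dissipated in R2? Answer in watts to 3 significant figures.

We need the common branch voltage; get it from I_total × R_eq, then P = V²/R for the branch.
1/R_eq = 1/958 + 1/5.18 ⇒ R_eq = 5.152 Ω
V = I_total × R_eq = 6.370 × 5.152 = 32.82 V
P_R2 = V² / R2 = (32.82)² / 5.18 = 207.9 W

208 W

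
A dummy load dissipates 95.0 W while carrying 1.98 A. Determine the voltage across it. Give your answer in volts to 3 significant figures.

48.0 V

Rearranging the power relation for the two known quantities gives V = P / I.
V = 95.0 / 1.980 = 47.98 V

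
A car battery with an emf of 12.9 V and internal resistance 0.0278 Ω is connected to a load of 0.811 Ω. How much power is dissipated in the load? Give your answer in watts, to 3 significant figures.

With r and R in series, I = ε/(r+R); the load dissipates I²R.
I = ε / (r + R) = 12.9 / (0.0278 + 0.811) = 15.38 A
P_load = I² R = (15.38)² × 0.811 = 191.8 W

192 W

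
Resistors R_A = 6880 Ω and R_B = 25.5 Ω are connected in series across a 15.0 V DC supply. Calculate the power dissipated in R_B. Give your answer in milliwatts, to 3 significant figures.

0.120 mW

Series elements share the same current, so find I first, then use P = I²R.
R_total = 6880 + 25.5 = 6906 Ω
I = V / R_total = 15.0 / 6906 = 0.002172 A
P_R_B = I² × R_B = (0.002172)² × 25.5 = 0.0001203 W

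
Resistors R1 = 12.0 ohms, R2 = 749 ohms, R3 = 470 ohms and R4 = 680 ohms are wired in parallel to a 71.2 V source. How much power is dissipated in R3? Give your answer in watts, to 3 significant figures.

R3 sits directly across the source, so P = V²/R with V = 71.2 V.
P_R3 = V² / R3 = (71.2)² / 470 Ω = 10.79 W

10.8 W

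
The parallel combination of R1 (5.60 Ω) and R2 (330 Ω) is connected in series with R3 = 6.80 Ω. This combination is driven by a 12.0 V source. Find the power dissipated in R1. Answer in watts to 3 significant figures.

First find R_p for the parallel pair, then treat R_p + R3 as a series loop.
R_p = (5.60×330)/(5.60+330) = 5.507 Ω
R_total = R_p + 6.80 = 5.507 + 6.80 = 12.31 Ω
I = V / R_total = 12.0 / 12.31 = 0.9751 A
Voltage across the parallel pair: V_p = I × R_p = 0.9751 × 5.507 = 5.369 V
Use P = V²/R for R1 with V = V_p.
P_R1 = (5.369)² / 5.60 = 5.148 W

5.15 W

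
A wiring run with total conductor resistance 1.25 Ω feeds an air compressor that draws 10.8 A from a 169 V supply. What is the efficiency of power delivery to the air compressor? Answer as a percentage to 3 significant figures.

92.0 %

The wiring run carries the full 10.8 A.
P_line = I² R_line = (10.80)² × 1.25 = 145.8 W
P_source = V I = 169 × 10.80 = 1825 W; P_load = 1679 W
η = P_load / P_source = 1679 / 1825 = 0.9201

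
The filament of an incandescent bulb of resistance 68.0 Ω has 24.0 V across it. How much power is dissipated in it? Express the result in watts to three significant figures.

8.47 W

We know the drop across the element and its resistance — P = V²/R, one step.
P = (24.0 V)² / 68.0 Ω = 8.471 W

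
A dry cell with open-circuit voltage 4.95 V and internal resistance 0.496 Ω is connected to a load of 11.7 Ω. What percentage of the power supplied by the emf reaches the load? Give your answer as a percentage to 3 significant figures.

The source delivers εI, of which I²R reaches the load and I²r is lost; since I is common, η = R/(R+r).
η = R / (R + r) = 11.7 / (11.7 + 0.496) = 0.9593

95.9 %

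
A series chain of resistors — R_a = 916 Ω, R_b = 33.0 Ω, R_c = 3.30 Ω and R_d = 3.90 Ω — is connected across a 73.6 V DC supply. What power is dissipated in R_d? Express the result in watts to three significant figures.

0.0231 W

The current is common to all series resistors; compute it, then apply P = I²R for the target.
R_total = 916 + 33.0 + 3.30 + 3.90 = 956.2 Ω
I = V / R_total = 73.6 / 956.2 = 0.07697 A
P_R_d = I² × R_d = (0.07697)² × 3.90 = 0.02311 W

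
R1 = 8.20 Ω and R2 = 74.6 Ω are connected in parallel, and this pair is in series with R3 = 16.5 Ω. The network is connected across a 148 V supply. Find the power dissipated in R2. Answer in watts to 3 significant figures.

Reduce the parallel combination to a single R_p; the circuit then becomes R_p in series with the remaining resistor.
R_p = (8.20×74.6)/(8.20+74.6) = 7.388 Ω
R_total = R_p + 16.5 = 7.388 + 16.5 = 23.89 Ω
I = V / R_total = 148 / 23.89 = 6.196 A
Voltage across the parallel pair: V_p = I × R_p = 6.196 × 7.388 = 45.77 V
R2 sits across V_p; its power is V_p²/R.
P_R2 = (45.77)² / 74.6 = 28.08 W

28.1 W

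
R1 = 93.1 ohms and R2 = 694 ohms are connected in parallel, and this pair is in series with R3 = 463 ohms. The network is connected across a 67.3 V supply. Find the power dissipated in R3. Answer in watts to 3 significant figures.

Reduce the parallel combination to a single R_p; the circuit then becomes R_p in series with the remaining resistor.
R_p = (93.1×694)/(93.1+694) = 82.09 Ω
R_total = R_p + 463 = 82.09 + 463 = 545.1 Ω
I = V / R_total = 67.3 / 545.1 = 0.1235 A
R3 is the series element, so its power is I²R.
P_R3 = (0.1235)² × 463 = 7.058 W

7.06 W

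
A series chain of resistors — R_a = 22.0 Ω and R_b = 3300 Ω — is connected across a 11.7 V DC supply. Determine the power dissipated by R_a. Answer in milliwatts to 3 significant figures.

0.273 mW

The current is common to all series resistors; compute it, then apply P = I²R for the target.
R_total = 22.0 + 3300 = 3322 Ω
I = V / R_total = 11.7 / 3322 = 0.003522 A
P_R_a = I² × R_a = (0.003522)² × 22.0 = 0.0002729 W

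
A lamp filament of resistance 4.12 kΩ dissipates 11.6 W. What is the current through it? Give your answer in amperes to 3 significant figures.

Inverting the appropriate power form: I = √(P / R).
I = √(11.6 / 4120) = 0.05306 A

0.0531 A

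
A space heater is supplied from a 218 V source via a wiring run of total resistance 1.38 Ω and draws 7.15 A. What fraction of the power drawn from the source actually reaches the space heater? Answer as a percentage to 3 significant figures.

95.5 %

The wiring run carries the full 7.15 A.
P_line = I² R_line = (7.150)² × 1.38 = 70.55 W
P_source = V I = 218 × 7.150 = 1559 W; P_load = 1488 W
η = P_load / P_source = 1488 / 1559 = 0.9547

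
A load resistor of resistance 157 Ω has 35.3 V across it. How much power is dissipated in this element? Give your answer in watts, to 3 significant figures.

7.94 W

With V across and R both known, P = V²/R gives the dissipation directly.
P = (35.3 V)² / 157 Ω = 7.937 W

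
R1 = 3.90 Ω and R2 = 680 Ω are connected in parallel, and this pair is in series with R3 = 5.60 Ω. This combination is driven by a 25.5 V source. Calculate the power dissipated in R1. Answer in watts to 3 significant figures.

27.9 W

First find R_p for the parallel pair, then treat R_p + R3 as a series loop.
R_p = (3.90×680)/(3.90+680) = 3.878 Ω
R_total = R_p + 5.60 = 3.878 + 5.60 = 9.478 Ω
I = V / R_total = 25.5 / 9.478 = 2.691 A
Voltage across the parallel pair: V_p = I × R_p = 2.691 × 3.878 = 10.43 V
R1 sits across V_p; its power is V_p²/R.
P_R1 = (10.43)² / 3.90 = 27.91 W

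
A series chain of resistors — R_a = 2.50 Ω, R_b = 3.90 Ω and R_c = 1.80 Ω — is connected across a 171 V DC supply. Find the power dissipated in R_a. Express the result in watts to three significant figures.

1090 W

Series elements share the same current, so find I first, then use P = I²R.
R_total = 2.50 + 3.90 + 1.80 = 8.200 Ω
I = V / R_total = 171 / 8.200 = 20.85 A
P_R_a = I² × R_a = (20.85)² × 2.50 = 1087 W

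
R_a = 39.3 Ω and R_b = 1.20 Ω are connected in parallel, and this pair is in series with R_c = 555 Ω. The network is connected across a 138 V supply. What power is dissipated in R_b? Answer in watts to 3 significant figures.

0.0696 W

Collapse the R_a‖R_b pair into one equivalent R_p; then R_p and R_c form a series string.
R_p = (39.3×1.20)/(39.3+1.20) = 1.164 Ω
R_total = R_p + 555 = 1.164 + 555 = 556.2 Ω
I = V / R_total = 138 / 556.2 = 0.2481 A
Voltage across the parallel pair: V_p = I × R_p = 0.2481 × 1.164 = 0.2889 V
Use P = V²/R for R_b with V = V_p.
P_R_b = (0.2889)² / 1.20 = 0.06957 W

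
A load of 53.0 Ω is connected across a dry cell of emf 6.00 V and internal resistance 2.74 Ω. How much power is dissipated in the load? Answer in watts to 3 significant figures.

0.614 W

Find the circuit current first, then P = I²R for the load (series elements share I).
I = ε / (r + R) = 6.00 / (2.74 + 53.0) = 0.1076 A
P_load = I² R = (0.1076)² × 53.0 = 0.6141 W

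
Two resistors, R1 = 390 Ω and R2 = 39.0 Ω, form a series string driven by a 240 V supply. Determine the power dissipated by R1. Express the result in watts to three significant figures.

122 W

Since the resistors are in series they all carry the loop current I = V/R_total; the power in any one is I²R.
R_total = 390 + 39.0 = 429.0 Ω
I = V / R_total = 240 / 429.0 = 0.5594 A
P_R1 = I² × R1 = (0.5594)² × 390 = 122.1 W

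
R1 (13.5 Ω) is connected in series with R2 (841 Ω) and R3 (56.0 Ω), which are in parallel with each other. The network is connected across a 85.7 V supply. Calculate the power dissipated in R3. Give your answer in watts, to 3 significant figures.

83.0 W

Reduce the parallel pair to R_p first; the network is then a simple series string.
R_p = (841×56.0)/(841+56.0) = 52.50 Ω
R_total = 13.5 + 52.50 = 66.00 Ω
I = V / R_total = 85.7 / 66.00 = 1.298 A
Voltage across the parallel pair: V_p = I × R_p = 1.298 × 52.50 = 68.17 V
With V_p across R3, its power is V_p²/R3.
P_R3 = (68.17)² / 56.0 = 82.99 W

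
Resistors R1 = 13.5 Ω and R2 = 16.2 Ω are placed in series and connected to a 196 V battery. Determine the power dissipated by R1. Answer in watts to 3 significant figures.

588 W

In a series string the same current flows through every resistor — find that current, then P = I²R for the one we want.
R_total = 13.5 + 16.2 = 29.70 Ω
I = V / R_total = 196 / 29.70 = 6.599 A
P_R1 = I² × R1 = (6.599)² × 13.5 = 587.9 W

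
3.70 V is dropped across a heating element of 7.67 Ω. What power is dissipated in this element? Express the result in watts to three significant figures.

1.78 W

Voltage and resistance are given, so P = V²/R is the one-step route.
P = (3.70 V)² / 7.67 Ω = 1.785 W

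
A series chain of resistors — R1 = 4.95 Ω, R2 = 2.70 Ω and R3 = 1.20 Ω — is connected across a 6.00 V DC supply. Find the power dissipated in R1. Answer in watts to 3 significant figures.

The current is common to all series resistors; compute it, then apply P = I²R for the target.
R_total = 4.95 + 2.70 + 1.20 = 8.850 Ω
I = V / R_total = 6.00 / 8.850 = 0.6780 A
P_R1 = I² × R1 = (0.6780)² × 4.95 = 2.275 W

2.28 W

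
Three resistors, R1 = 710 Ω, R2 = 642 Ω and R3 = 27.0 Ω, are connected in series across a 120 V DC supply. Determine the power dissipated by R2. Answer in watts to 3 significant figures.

4.86 W

Every series element carries the same I. Get I from the total resistance, then P = I² × R2.
R_total = 710 + 642 + 27.0 = 1379 Ω
I = V / R_total = 120 / 1379 = 0.08702 A
P_R2 = I² × R2 = (0.08702)² × 642 = 4.861 W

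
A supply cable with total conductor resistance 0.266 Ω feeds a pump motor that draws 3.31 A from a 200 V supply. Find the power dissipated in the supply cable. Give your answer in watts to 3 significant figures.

2.91 W

Only the current and the line resistance are needed for the I²R loss.
The supply cable carries the full 3.31 A.
P_line = I² R_line = (3.310)² × 0.266 = 2.914 W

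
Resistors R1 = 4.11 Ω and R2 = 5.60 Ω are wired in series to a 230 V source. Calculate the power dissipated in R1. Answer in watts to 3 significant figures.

In a series string the same current flows through every resistor — find that current, then P = I²R for the one we want.
R_total = 4.11 + 5.60 = 9.710 Ω
I = V / R_total = 230 / 9.710 = 23.69 A
P_R1 = I² × R1 = (23.69)² × 4.11 = 2306 W

2310 W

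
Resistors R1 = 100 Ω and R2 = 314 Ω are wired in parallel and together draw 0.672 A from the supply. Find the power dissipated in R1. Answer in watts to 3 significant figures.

The branches share the same voltage, but only the total current is given — find V from the equivalent resistance first.
1/R_eq = 1/100 + 1/314 ⇒ R_eq = 75.85 Ω
V = I_total × R_eq = 0.6720 × 75.85 = 50.97 V
P_R1 = V² / R1 = (50.97)² / 100 = 25.98 W

26.0 W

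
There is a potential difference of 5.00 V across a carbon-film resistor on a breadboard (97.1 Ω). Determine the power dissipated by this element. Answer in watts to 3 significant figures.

0.257 W

We know the drop across the element and its resistance — P = V²/R, one step.
P = (5.00 V)² / 97.1 Ω = 0.2575 W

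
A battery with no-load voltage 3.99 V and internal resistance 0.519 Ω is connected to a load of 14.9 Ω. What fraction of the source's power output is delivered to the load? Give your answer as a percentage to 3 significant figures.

The source delivers εI, of which I²R reaches the load and I²r is lost; since I is common, η = R/(R+r).
η = R / (R + r) = 14.9 / (14.9 + 0.519) = 0.9663

96.6 %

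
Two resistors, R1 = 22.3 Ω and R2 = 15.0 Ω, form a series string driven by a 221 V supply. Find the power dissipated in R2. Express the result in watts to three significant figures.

527 W

Every series element carries the same I. Get I from the total resistance, then P = I² × R2.
R_total = 22.3 + 15.0 = 37.30 Ω
I = V / R_total = 221 / 37.30 = 5.925 A
P_R2 = I² × R2 = (5.925)² × 15.0 = 526.6 W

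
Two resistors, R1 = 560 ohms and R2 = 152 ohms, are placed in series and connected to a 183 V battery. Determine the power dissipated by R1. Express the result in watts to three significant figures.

37.0 W

In a series string the same current flows through every resistor — find that current, then P = I²R for the one we want.
R_total = 560 + 152 = 712.0 Ω
I = V / R_total = 183 / 712.0 = 0.2570 A
P_R1 = I² × R1 = (0.2570)² × 560 = 36.99 W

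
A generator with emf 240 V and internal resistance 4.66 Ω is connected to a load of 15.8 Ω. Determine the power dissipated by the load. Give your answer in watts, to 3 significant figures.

2170 W

Load and internal resistance form a series loop — compute the loop current, then the load power via I²R.
I = ε / (r + R) = 240 / (4.66 + 15.8) = 11.73 A
P_load = I² R = (11.73)² × 15.8 = 2174 W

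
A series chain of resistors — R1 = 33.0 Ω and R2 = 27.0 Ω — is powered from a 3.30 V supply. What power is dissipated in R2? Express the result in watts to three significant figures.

The current is common to all series resistors; compute it, then apply P = I²R for the target.
R_total = 33.0 + 27.0 = 60.00 Ω
I = V / R_total = 3.30 / 60.00 = 0.05500 A
P_R2 = I² × R2 = (0.05500)² × 27.0 = 0.08167 W

0.0817 W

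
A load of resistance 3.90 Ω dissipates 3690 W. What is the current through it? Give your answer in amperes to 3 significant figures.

30.8 A

Rearranging the power relation for the two known quantities gives I = √(P / R).
I = √(3690 / 3.90) = 30.76 A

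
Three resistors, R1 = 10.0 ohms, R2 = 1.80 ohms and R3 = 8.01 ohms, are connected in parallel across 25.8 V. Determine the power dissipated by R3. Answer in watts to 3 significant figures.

83.1 W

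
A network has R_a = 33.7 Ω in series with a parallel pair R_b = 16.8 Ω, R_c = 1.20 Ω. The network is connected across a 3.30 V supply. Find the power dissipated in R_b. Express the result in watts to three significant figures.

Collapse R_b‖R_c to a single equivalent, reducing the network to two series elements.
R_p = (16.8×1.20)/(16.8+1.20) = 1.120 Ω
R_total = 33.7 + 1.120 = 34.82 Ω
I = V / R_total = 3.30 / 34.82 = 0.09477 A
Voltage across the parallel pair: V_p = I × R_p = 0.09477 × 1.120 = 0.1061 V
R_b is across V_p, so use P = V²/R for that branch.
P_R_b = (0.1061)² / 16.8 = 0.0006707 W

0.000671 W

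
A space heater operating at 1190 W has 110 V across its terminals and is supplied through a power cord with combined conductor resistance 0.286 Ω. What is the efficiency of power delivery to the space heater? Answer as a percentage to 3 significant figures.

97.3 %

I = P / V = 1190 / 110 = 10.82 A through the power cord.
P_line = I² R_line = (10.82)² × 0.286 = 33.47 W
P_source = P_load + P_line = 1190 + 33.47 = 1223 W
η = P_load / P_source = 1190 / 1223 = 0.9726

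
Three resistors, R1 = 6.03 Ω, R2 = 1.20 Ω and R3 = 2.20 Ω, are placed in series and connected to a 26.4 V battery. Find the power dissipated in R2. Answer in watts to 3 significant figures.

9.41 W

Series elements share the same current, so find I first, then use P = I²R.
R_total = 6.03 + 1.20 + 2.20 = 9.430 Ω
I = V / R_total = 26.4 / 9.430 = 2.800 A
P_R2 = I² × R2 = (2.800)² × 1.20 = 9.405 W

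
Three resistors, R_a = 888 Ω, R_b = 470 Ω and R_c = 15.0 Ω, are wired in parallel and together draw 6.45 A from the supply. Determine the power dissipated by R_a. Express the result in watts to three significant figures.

9.58 W

The branches share the same voltage, but only the total current is given — find V from the equivalent resistance first.
1/R_eq = 1/888 + 1/470 + 1/15.0 ⇒ R_eq = 14.30 Ω
V = I_total × R_eq = 6.450 × 14.30 = 92.25 V
P_R_a = V² / R_a = (92.25)² / 888 = 9.583 W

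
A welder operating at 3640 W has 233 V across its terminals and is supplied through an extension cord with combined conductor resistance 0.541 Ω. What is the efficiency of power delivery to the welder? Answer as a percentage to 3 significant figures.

I = P / V = 3640 / 233 = 15.62 A through the extension cord.
P_line = I² R_line = (15.62)² × 0.541 = 132.0 W
P_source = P_load + P_line = 3640 + 132.0 = 3772 W
η = P_load / P_source = 3640 / 3772 = 0.9650

96.5 %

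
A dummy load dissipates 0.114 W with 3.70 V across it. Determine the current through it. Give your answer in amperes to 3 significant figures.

Inverting the appropriate power form: I = P / V.
I = 0.114 / 3.70 = 0.03081 A

0.0308 A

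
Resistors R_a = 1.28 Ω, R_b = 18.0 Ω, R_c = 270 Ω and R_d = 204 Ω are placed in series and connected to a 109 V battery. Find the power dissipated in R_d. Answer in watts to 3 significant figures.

Every series element carries the same I. Get I from the total resistance, then P = I² × R_d.
R_total = 1.28 + 18.0 + 270 + 204 = 493.3 Ω
I = V / R_total = 109 / 493.3 = 0.2210 A
P_R_d = I² × R_d = (0.2210)² × 204 = 9.961 W

9.96 W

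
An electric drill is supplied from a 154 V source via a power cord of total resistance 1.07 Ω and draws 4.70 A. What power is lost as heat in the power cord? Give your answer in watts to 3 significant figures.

The power cord and load are in series, so the same current flows in both; the loss is I²R_line.
The power cord carries the full 4.70 A.
P_line = I² R_line = (4.700)² × 1.07 = 23.64 W

23.6 W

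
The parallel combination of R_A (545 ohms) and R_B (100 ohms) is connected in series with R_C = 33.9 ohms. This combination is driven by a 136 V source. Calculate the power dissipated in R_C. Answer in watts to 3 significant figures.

First find R_p for the parallel pair, then treat R_p + R_C as a series loop.
R_p = (545×100)/(545+100) = 84.50 Ω
R_total = R_p + 33.9 = 84.50 + 33.9 = 118.4 Ω
I = V / R_total = 136 / 118.4 = 1.149 A
All the supply current flows through R_C; use P = I²R_C.
P_R_C = (1.149)² × 33.9 = 44.73 W

44.7 W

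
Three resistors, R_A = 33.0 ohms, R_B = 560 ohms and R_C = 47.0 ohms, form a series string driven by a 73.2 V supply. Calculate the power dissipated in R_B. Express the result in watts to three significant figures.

Every series element carries the same I. Get I from the total resistance, then P = I² × R_B.
R_total = 33.0 + 560 + 47.0 = 640.0 Ω
I = V / R_total = 73.2 / 640.0 = 0.1144 A
P_R_B = I² × R_B = (0.1144)² × 560 = 7.326 W

7.33 W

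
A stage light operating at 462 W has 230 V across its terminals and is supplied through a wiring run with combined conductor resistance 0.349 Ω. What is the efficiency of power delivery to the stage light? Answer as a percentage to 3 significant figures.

99.7 %

I = P / V = 462 / 230 = 2.009 A through the wiring run.
P_line = I² R_line = (2.009)² × 0.349 = 1.408 W
P_source = P_load + P_line = 462.0 + 1.408 = 463.4 W
η = P_load / P_source = 462.0 / 463.4 = 0.9970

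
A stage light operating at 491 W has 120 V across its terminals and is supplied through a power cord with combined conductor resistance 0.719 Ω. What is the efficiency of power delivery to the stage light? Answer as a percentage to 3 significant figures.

I = P / V = 491 / 120 = 4.092 A through the power cord.
P_line = I² R_line = (4.092)² × 0.719 = 12.04 W
P_source = P_load + P_line = 491.0 + 12.04 = 503.0 W
η = P_load / P_source = 491.0 / 503.0 = 0.9761

97.6 %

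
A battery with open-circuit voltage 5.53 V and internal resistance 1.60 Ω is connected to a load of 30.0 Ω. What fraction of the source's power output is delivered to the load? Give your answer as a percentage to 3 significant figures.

94.9 %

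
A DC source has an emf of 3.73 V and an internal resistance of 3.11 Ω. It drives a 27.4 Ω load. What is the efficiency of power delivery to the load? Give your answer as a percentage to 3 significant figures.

η = P_load/(P_load+P_int) = I²R/(I²R+I²r) = R/(R+r) — the I² cancels for series elements.
η = R / (R + r) = 27.4 / (27.4 + 3.11) = 0.8981

89.8 %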